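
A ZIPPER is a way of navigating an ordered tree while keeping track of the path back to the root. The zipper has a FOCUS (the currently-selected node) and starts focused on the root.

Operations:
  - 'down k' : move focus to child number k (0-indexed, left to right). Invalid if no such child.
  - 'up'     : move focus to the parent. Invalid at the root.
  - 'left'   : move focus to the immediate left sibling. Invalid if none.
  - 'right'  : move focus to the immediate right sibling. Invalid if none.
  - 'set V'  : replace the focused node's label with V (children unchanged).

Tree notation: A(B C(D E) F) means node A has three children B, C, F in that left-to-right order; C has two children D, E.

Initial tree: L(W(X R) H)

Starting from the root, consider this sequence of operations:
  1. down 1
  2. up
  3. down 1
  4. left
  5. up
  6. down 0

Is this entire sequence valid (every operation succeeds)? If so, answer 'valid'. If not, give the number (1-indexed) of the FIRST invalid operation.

Step 1 (down 1): focus=H path=1 depth=1 children=[] left=['W'] right=[] parent=L
Step 2 (up): focus=L path=root depth=0 children=['W', 'H'] (at root)
Step 3 (down 1): focus=H path=1 depth=1 children=[] left=['W'] right=[] parent=L
Step 4 (left): focus=W path=0 depth=1 children=['X', 'R'] left=[] right=['H'] parent=L
Step 5 (up): focus=L path=root depth=0 children=['W', 'H'] (at root)
Step 6 (down 0): focus=W path=0 depth=1 children=['X', 'R'] left=[] right=['H'] parent=L

Answer: valid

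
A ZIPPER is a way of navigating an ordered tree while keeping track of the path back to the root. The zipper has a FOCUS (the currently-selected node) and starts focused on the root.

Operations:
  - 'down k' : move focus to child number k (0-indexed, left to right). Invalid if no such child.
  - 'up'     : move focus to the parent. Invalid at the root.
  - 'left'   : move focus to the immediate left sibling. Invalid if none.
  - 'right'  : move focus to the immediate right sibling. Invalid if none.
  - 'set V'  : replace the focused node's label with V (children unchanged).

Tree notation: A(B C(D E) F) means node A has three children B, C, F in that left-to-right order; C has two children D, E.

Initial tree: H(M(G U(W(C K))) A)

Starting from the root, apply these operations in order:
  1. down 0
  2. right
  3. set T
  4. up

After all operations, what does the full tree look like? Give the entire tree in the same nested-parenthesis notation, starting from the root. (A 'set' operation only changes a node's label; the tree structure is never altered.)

Step 1 (down 0): focus=M path=0 depth=1 children=['G', 'U'] left=[] right=['A'] parent=H
Step 2 (right): focus=A path=1 depth=1 children=[] left=['M'] right=[] parent=H
Step 3 (set T): focus=T path=1 depth=1 children=[] left=['M'] right=[] parent=H
Step 4 (up): focus=H path=root depth=0 children=['M', 'T'] (at root)

Answer: H(M(G U(W(C K))) T)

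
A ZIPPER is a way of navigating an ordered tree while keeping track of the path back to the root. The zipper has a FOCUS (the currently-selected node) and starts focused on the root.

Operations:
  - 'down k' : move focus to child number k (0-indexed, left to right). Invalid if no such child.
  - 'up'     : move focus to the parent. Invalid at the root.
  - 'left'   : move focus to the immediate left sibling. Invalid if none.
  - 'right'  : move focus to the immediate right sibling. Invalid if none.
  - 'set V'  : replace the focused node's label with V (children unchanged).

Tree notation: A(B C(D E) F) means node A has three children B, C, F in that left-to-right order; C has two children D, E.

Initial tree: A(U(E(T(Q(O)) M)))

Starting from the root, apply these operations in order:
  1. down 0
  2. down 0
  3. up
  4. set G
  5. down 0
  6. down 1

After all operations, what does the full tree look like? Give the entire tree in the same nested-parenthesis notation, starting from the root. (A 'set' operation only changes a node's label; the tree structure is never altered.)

Step 1 (down 0): focus=U path=0 depth=1 children=['E'] left=[] right=[] parent=A
Step 2 (down 0): focus=E path=0/0 depth=2 children=['T', 'M'] left=[] right=[] parent=U
Step 3 (up): focus=U path=0 depth=1 children=['E'] left=[] right=[] parent=A
Step 4 (set G): focus=G path=0 depth=1 children=['E'] left=[] right=[] parent=A
Step 5 (down 0): focus=E path=0/0 depth=2 children=['T', 'M'] left=[] right=[] parent=G
Step 6 (down 1): focus=M path=0/0/1 depth=3 children=[] left=['T'] right=[] parent=E

Answer: A(G(E(T(Q(O)) M)))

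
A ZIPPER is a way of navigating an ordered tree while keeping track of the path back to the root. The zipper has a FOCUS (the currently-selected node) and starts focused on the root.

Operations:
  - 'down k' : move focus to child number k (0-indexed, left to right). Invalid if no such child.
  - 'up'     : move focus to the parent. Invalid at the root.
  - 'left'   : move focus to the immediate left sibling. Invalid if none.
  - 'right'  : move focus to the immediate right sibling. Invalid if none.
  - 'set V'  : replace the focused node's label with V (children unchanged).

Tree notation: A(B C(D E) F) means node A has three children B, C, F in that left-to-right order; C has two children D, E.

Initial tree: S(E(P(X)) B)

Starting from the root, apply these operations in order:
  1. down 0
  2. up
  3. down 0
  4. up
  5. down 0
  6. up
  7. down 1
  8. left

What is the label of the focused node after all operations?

Step 1 (down 0): focus=E path=0 depth=1 children=['P'] left=[] right=['B'] parent=S
Step 2 (up): focus=S path=root depth=0 children=['E', 'B'] (at root)
Step 3 (down 0): focus=E path=0 depth=1 children=['P'] left=[] right=['B'] parent=S
Step 4 (up): focus=S path=root depth=0 children=['E', 'B'] (at root)
Step 5 (down 0): focus=E path=0 depth=1 children=['P'] left=[] right=['B'] parent=S
Step 6 (up): focus=S path=root depth=0 children=['E', 'B'] (at root)
Step 7 (down 1): focus=B path=1 depth=1 children=[] left=['E'] right=[] parent=S
Step 8 (left): focus=E path=0 depth=1 children=['P'] left=[] right=['B'] parent=S

Answer: E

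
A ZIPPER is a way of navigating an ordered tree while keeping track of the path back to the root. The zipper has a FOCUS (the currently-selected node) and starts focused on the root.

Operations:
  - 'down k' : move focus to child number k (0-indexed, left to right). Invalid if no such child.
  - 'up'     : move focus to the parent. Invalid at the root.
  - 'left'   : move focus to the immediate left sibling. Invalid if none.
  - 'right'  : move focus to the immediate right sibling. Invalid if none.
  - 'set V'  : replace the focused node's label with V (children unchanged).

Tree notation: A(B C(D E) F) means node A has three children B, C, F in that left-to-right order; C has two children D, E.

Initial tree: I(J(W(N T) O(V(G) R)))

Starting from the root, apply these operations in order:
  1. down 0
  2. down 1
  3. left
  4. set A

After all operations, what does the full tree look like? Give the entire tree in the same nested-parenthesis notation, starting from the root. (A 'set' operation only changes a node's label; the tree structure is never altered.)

Answer: I(J(A(N T) O(V(G) R)))

Derivation:
Step 1 (down 0): focus=J path=0 depth=1 children=['W', 'O'] left=[] right=[] parent=I
Step 2 (down 1): focus=O path=0/1 depth=2 children=['V', 'R'] left=['W'] right=[] parent=J
Step 3 (left): focus=W path=0/0 depth=2 children=['N', 'T'] left=[] right=['O'] parent=J
Step 4 (set A): focus=A path=0/0 depth=2 children=['N', 'T'] left=[] right=['O'] parent=J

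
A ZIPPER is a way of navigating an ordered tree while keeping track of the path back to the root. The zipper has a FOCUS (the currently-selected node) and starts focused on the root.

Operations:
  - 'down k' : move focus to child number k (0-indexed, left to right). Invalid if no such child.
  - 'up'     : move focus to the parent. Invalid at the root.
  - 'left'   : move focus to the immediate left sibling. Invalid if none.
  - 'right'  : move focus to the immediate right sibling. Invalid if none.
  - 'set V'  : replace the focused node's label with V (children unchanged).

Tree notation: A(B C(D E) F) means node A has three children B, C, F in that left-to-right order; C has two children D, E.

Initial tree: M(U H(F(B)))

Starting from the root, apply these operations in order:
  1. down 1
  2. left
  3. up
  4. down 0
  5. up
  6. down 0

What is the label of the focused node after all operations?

Answer: U

Derivation:
Step 1 (down 1): focus=H path=1 depth=1 children=['F'] left=['U'] right=[] parent=M
Step 2 (left): focus=U path=0 depth=1 children=[] left=[] right=['H'] parent=M
Step 3 (up): focus=M path=root depth=0 children=['U', 'H'] (at root)
Step 4 (down 0): focus=U path=0 depth=1 children=[] left=[] right=['H'] parent=M
Step 5 (up): focus=M path=root depth=0 children=['U', 'H'] (at root)
Step 6 (down 0): focus=U path=0 depth=1 children=[] left=[] right=['H'] parent=M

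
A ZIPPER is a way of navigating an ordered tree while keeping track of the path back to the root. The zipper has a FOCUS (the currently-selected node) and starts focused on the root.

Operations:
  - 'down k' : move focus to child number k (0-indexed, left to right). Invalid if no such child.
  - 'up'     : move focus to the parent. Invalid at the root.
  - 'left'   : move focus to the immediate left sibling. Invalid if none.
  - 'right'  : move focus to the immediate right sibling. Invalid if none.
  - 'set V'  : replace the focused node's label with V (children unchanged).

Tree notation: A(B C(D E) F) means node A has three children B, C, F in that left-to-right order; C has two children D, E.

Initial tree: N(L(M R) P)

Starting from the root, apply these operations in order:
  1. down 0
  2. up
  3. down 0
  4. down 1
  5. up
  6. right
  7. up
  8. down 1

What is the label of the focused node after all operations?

Answer: P

Derivation:
Step 1 (down 0): focus=L path=0 depth=1 children=['M', 'R'] left=[] right=['P'] parent=N
Step 2 (up): focus=N path=root depth=0 children=['L', 'P'] (at root)
Step 3 (down 0): focus=L path=0 depth=1 children=['M', 'R'] left=[] right=['P'] parent=N
Step 4 (down 1): focus=R path=0/1 depth=2 children=[] left=['M'] right=[] parent=L
Step 5 (up): focus=L path=0 depth=1 children=['M', 'R'] left=[] right=['P'] parent=N
Step 6 (right): focus=P path=1 depth=1 children=[] left=['L'] right=[] parent=N
Step 7 (up): focus=N path=root depth=0 children=['L', 'P'] (at root)
Step 8 (down 1): focus=P path=1 depth=1 children=[] left=['L'] right=[] parent=N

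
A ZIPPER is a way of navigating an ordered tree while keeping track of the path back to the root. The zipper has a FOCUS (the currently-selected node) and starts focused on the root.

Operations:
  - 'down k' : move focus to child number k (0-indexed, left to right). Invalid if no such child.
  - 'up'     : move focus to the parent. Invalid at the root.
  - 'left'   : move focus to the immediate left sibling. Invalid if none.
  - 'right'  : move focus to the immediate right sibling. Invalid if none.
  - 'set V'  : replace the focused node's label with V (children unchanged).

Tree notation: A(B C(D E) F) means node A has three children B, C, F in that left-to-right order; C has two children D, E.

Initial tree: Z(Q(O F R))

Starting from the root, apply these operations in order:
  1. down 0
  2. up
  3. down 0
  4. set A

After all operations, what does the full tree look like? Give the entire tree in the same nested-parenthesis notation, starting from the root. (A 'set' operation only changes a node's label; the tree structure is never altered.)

Step 1 (down 0): focus=Q path=0 depth=1 children=['O', 'F', 'R'] left=[] right=[] parent=Z
Step 2 (up): focus=Z path=root depth=0 children=['Q'] (at root)
Step 3 (down 0): focus=Q path=0 depth=1 children=['O', 'F', 'R'] left=[] right=[] parent=Z
Step 4 (set A): focus=A path=0 depth=1 children=['O', 'F', 'R'] left=[] right=[] parent=Z

Answer: Z(A(O F R))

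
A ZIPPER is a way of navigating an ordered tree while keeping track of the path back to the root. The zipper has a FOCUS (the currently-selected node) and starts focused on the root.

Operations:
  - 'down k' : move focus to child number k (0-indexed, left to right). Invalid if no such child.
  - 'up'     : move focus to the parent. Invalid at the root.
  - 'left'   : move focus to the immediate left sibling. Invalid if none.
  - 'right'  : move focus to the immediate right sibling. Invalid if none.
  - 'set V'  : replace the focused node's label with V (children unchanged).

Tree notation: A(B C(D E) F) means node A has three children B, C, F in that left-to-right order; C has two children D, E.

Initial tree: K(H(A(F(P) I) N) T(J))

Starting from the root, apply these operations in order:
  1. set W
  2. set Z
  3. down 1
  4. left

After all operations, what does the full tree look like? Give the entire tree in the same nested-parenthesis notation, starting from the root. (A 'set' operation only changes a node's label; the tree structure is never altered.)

Step 1 (set W): focus=W path=root depth=0 children=['H', 'T'] (at root)
Step 2 (set Z): focus=Z path=root depth=0 children=['H', 'T'] (at root)
Step 3 (down 1): focus=T path=1 depth=1 children=['J'] left=['H'] right=[] parent=Z
Step 4 (left): focus=H path=0 depth=1 children=['A', 'N'] left=[] right=['T'] parent=Z

Answer: Z(H(A(F(P) I) N) T(J))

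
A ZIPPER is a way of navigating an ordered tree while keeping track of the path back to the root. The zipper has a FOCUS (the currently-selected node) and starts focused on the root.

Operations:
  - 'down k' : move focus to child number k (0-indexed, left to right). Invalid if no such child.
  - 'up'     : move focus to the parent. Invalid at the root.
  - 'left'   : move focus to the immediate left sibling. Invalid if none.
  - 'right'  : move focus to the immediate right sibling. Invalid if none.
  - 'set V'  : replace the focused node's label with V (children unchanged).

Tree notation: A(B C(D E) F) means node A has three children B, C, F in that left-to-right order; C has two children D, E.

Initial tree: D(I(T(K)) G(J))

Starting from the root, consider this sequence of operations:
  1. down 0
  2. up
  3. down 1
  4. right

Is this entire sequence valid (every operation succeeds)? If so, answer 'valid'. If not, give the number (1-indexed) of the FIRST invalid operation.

Answer: 4

Derivation:
Step 1 (down 0): focus=I path=0 depth=1 children=['T'] left=[] right=['G'] parent=D
Step 2 (up): focus=D path=root depth=0 children=['I', 'G'] (at root)
Step 3 (down 1): focus=G path=1 depth=1 children=['J'] left=['I'] right=[] parent=D
Step 4 (right): INVALID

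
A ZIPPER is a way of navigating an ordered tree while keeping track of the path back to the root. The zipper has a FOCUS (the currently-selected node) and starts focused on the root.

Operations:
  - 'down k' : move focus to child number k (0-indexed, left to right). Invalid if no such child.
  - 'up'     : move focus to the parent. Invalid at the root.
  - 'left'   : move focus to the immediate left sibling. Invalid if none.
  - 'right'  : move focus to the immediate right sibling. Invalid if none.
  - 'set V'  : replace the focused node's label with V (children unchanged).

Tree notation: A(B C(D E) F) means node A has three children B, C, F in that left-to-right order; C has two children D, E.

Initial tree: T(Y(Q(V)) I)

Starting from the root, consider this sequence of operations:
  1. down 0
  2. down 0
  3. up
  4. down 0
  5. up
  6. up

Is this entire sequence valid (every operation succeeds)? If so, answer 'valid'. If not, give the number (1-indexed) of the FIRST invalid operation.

Step 1 (down 0): focus=Y path=0 depth=1 children=['Q'] left=[] right=['I'] parent=T
Step 2 (down 0): focus=Q path=0/0 depth=2 children=['V'] left=[] right=[] parent=Y
Step 3 (up): focus=Y path=0 depth=1 children=['Q'] left=[] right=['I'] parent=T
Step 4 (down 0): focus=Q path=0/0 depth=2 children=['V'] left=[] right=[] parent=Y
Step 5 (up): focus=Y path=0 depth=1 children=['Q'] left=[] right=['I'] parent=T
Step 6 (up): focus=T path=root depth=0 children=['Y', 'I'] (at root)

Answer: valid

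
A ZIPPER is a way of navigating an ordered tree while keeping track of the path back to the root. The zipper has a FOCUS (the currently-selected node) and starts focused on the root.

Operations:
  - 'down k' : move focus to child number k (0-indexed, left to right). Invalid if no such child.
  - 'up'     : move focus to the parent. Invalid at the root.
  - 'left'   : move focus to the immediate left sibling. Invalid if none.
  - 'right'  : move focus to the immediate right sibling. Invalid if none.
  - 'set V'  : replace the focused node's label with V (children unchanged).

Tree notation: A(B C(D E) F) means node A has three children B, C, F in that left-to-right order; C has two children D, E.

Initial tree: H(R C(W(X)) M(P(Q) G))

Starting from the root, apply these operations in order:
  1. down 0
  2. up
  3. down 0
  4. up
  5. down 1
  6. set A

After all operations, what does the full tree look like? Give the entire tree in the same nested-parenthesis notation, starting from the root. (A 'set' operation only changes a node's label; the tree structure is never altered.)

Step 1 (down 0): focus=R path=0 depth=1 children=[] left=[] right=['C', 'M'] parent=H
Step 2 (up): focus=H path=root depth=0 children=['R', 'C', 'M'] (at root)
Step 3 (down 0): focus=R path=0 depth=1 children=[] left=[] right=['C', 'M'] parent=H
Step 4 (up): focus=H path=root depth=0 children=['R', 'C', 'M'] (at root)
Step 5 (down 1): focus=C path=1 depth=1 children=['W'] left=['R'] right=['M'] parent=H
Step 6 (set A): focus=A path=1 depth=1 children=['W'] left=['R'] right=['M'] parent=H

Answer: H(R A(W(X)) M(P(Q) G))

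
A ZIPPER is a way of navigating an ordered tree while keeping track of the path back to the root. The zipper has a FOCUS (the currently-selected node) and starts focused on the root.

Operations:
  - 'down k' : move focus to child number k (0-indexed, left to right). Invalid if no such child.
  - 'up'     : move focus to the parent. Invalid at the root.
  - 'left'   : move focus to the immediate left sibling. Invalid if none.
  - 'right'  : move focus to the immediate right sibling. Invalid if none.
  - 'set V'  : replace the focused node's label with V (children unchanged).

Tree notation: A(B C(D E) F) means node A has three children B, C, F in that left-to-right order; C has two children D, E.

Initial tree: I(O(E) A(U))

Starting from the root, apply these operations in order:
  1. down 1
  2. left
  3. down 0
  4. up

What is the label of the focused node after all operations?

Step 1 (down 1): focus=A path=1 depth=1 children=['U'] left=['O'] right=[] parent=I
Step 2 (left): focus=O path=0 depth=1 children=['E'] left=[] right=['A'] parent=I
Step 3 (down 0): focus=E path=0/0 depth=2 children=[] left=[] right=[] parent=O
Step 4 (up): focus=O path=0 depth=1 children=['E'] left=[] right=['A'] parent=I

Answer: O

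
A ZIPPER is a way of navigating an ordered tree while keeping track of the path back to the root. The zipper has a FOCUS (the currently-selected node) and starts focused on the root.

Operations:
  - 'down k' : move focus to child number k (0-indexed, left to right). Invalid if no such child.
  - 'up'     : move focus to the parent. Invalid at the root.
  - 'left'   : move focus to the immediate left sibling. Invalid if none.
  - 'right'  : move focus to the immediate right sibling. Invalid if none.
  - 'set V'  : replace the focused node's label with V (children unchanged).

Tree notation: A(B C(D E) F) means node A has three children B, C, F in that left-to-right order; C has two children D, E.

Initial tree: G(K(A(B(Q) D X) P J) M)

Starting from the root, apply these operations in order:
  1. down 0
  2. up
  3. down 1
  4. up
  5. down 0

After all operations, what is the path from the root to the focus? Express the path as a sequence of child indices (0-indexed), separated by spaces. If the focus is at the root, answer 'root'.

Answer: 0

Derivation:
Step 1 (down 0): focus=K path=0 depth=1 children=['A', 'P', 'J'] left=[] right=['M'] parent=G
Step 2 (up): focus=G path=root depth=0 children=['K', 'M'] (at root)
Step 3 (down 1): focus=M path=1 depth=1 children=[] left=['K'] right=[] parent=G
Step 4 (up): focus=G path=root depth=0 children=['K', 'M'] (at root)
Step 5 (down 0): focus=K path=0 depth=1 children=['A', 'P', 'J'] left=[] right=['M'] parent=G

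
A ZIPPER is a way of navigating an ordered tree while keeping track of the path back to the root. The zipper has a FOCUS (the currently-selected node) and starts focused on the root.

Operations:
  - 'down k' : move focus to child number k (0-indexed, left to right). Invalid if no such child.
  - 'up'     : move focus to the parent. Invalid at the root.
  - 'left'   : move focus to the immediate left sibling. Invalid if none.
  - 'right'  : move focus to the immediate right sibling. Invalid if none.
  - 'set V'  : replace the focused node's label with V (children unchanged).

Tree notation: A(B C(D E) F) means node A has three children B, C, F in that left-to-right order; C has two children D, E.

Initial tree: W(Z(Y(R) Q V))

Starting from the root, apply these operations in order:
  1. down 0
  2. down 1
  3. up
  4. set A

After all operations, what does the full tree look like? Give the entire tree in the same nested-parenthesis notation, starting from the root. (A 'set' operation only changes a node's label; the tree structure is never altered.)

Answer: W(A(Y(R) Q V))

Derivation:
Step 1 (down 0): focus=Z path=0 depth=1 children=['Y', 'Q', 'V'] left=[] right=[] parent=W
Step 2 (down 1): focus=Q path=0/1 depth=2 children=[] left=['Y'] right=['V'] parent=Z
Step 3 (up): focus=Z path=0 depth=1 children=['Y', 'Q', 'V'] left=[] right=[] parent=W
Step 4 (set A): focus=A path=0 depth=1 children=['Y', 'Q', 'V'] left=[] right=[] parent=W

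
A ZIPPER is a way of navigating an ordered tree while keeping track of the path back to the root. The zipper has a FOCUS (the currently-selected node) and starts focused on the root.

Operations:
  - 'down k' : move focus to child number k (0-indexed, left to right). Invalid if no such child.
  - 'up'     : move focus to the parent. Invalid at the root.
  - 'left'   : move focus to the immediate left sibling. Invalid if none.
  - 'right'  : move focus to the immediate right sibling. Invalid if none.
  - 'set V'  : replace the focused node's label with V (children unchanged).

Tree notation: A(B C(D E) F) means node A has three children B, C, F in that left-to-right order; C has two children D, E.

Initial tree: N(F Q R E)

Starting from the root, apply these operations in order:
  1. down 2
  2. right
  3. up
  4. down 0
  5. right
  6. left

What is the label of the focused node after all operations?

Step 1 (down 2): focus=R path=2 depth=1 children=[] left=['F', 'Q'] right=['E'] parent=N
Step 2 (right): focus=E path=3 depth=1 children=[] left=['F', 'Q', 'R'] right=[] parent=N
Step 3 (up): focus=N path=root depth=0 children=['F', 'Q', 'R', 'E'] (at root)
Step 4 (down 0): focus=F path=0 depth=1 children=[] left=[] right=['Q', 'R', 'E'] parent=N
Step 5 (right): focus=Q path=1 depth=1 children=[] left=['F'] right=['R', 'E'] parent=N
Step 6 (left): focus=F path=0 depth=1 children=[] left=[] right=['Q', 'R', 'E'] parent=N

Answer: F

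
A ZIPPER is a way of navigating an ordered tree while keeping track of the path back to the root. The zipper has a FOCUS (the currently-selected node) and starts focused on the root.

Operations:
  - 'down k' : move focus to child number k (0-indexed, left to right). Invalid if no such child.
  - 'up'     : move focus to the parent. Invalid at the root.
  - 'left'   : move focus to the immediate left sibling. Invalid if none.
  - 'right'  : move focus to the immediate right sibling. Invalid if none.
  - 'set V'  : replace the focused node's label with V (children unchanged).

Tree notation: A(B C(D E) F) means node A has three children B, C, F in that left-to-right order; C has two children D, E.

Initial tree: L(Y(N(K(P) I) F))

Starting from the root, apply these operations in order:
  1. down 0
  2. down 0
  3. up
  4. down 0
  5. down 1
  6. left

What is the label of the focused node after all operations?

Answer: K

Derivation:
Step 1 (down 0): focus=Y path=0 depth=1 children=['N', 'F'] left=[] right=[] parent=L
Step 2 (down 0): focus=N path=0/0 depth=2 children=['K', 'I'] left=[] right=['F'] parent=Y
Step 3 (up): focus=Y path=0 depth=1 children=['N', 'F'] left=[] right=[] parent=L
Step 4 (down 0): focus=N path=0/0 depth=2 children=['K', 'I'] left=[] right=['F'] parent=Y
Step 5 (down 1): focus=I path=0/0/1 depth=3 children=[] left=['K'] right=[] parent=N
Step 6 (left): focus=K path=0/0/0 depth=3 children=['P'] left=[] right=['I'] parent=N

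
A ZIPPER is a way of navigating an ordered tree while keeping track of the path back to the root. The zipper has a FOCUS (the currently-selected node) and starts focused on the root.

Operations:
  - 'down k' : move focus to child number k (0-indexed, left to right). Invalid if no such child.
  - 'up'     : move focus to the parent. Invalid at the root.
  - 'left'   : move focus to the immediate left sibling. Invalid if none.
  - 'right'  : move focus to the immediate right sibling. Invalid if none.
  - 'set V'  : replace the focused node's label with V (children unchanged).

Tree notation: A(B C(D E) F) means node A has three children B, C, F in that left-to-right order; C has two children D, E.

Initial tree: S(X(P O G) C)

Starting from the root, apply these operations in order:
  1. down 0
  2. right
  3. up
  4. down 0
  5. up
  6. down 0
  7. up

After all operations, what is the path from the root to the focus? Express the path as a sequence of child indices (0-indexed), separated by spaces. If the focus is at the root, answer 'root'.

Step 1 (down 0): focus=X path=0 depth=1 children=['P', 'O', 'G'] left=[] right=['C'] parent=S
Step 2 (right): focus=C path=1 depth=1 children=[] left=['X'] right=[] parent=S
Step 3 (up): focus=S path=root depth=0 children=['X', 'C'] (at root)
Step 4 (down 0): focus=X path=0 depth=1 children=['P', 'O', 'G'] left=[] right=['C'] parent=S
Step 5 (up): focus=S path=root depth=0 children=['X', 'C'] (at root)
Step 6 (down 0): focus=X path=0 depth=1 children=['P', 'O', 'G'] left=[] right=['C'] parent=S
Step 7 (up): focus=S path=root depth=0 children=['X', 'C'] (at root)

Answer: root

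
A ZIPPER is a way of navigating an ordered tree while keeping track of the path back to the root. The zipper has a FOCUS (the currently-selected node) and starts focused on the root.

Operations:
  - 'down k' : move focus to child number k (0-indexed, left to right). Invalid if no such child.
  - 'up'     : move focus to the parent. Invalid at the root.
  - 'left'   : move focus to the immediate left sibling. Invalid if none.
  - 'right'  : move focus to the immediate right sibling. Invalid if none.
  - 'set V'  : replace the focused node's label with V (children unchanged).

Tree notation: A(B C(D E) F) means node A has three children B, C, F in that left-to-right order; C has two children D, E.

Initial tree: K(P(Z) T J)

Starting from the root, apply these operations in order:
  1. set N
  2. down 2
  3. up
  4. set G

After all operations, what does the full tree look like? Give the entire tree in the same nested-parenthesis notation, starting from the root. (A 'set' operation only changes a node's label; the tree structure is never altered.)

Step 1 (set N): focus=N path=root depth=0 children=['P', 'T', 'J'] (at root)
Step 2 (down 2): focus=J path=2 depth=1 children=[] left=['P', 'T'] right=[] parent=N
Step 3 (up): focus=N path=root depth=0 children=['P', 'T', 'J'] (at root)
Step 4 (set G): focus=G path=root depth=0 children=['P', 'T', 'J'] (at root)

Answer: G(P(Z) T J)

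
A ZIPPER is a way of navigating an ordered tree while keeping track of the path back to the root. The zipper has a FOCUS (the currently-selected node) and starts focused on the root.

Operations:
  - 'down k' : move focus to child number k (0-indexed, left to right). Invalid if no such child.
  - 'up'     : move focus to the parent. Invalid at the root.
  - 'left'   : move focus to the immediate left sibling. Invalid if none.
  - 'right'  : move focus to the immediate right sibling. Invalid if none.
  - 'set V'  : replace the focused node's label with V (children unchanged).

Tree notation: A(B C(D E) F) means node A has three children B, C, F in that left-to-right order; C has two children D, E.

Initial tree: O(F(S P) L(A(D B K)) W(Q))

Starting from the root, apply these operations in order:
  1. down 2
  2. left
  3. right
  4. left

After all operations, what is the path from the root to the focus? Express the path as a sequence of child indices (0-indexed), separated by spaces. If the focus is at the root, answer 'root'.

Answer: 1

Derivation:
Step 1 (down 2): focus=W path=2 depth=1 children=['Q'] left=['F', 'L'] right=[] parent=O
Step 2 (left): focus=L path=1 depth=1 children=['A'] left=['F'] right=['W'] parent=O
Step 3 (right): focus=W path=2 depth=1 children=['Q'] left=['F', 'L'] right=[] parent=O
Step 4 (left): focus=L path=1 depth=1 children=['A'] left=['F'] right=['W'] parent=O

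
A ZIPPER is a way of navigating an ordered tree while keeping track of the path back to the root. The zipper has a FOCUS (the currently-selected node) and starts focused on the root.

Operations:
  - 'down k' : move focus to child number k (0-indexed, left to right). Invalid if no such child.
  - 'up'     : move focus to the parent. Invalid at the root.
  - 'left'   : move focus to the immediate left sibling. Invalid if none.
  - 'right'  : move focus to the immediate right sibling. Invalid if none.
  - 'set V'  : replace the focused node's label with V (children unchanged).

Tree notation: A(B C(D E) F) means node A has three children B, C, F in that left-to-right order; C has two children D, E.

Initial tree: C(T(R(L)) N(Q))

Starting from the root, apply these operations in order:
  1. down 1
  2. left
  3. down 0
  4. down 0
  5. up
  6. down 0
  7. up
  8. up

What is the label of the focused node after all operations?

Step 1 (down 1): focus=N path=1 depth=1 children=['Q'] left=['T'] right=[] parent=C
Step 2 (left): focus=T path=0 depth=1 children=['R'] left=[] right=['N'] parent=C
Step 3 (down 0): focus=R path=0/0 depth=2 children=['L'] left=[] right=[] parent=T
Step 4 (down 0): focus=L path=0/0/0 depth=3 children=[] left=[] right=[] parent=R
Step 5 (up): focus=R path=0/0 depth=2 children=['L'] left=[] right=[] parent=T
Step 6 (down 0): focus=L path=0/0/0 depth=3 children=[] left=[] right=[] parent=R
Step 7 (up): focus=R path=0/0 depth=2 children=['L'] left=[] right=[] parent=T
Step 8 (up): focus=T path=0 depth=1 children=['R'] left=[] right=['N'] parent=C

Answer: T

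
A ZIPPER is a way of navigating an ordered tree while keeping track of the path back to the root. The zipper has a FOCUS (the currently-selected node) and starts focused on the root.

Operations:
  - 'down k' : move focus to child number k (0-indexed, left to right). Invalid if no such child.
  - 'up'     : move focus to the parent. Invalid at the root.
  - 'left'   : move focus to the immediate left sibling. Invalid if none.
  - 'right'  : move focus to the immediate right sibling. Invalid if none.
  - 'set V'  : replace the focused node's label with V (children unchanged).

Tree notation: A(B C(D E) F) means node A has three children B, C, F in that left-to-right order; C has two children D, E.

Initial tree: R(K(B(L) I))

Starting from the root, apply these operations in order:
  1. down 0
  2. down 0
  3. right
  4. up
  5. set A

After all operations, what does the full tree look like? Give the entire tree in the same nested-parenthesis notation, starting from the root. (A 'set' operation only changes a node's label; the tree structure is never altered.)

Answer: R(A(B(L) I))

Derivation:
Step 1 (down 0): focus=K path=0 depth=1 children=['B', 'I'] left=[] right=[] parent=R
Step 2 (down 0): focus=B path=0/0 depth=2 children=['L'] left=[] right=['I'] parent=K
Step 3 (right): focus=I path=0/1 depth=2 children=[] left=['B'] right=[] parent=K
Step 4 (up): focus=K path=0 depth=1 children=['B', 'I'] left=[] right=[] parent=R
Step 5 (set A): focus=A path=0 depth=1 children=['B', 'I'] left=[] right=[] parent=R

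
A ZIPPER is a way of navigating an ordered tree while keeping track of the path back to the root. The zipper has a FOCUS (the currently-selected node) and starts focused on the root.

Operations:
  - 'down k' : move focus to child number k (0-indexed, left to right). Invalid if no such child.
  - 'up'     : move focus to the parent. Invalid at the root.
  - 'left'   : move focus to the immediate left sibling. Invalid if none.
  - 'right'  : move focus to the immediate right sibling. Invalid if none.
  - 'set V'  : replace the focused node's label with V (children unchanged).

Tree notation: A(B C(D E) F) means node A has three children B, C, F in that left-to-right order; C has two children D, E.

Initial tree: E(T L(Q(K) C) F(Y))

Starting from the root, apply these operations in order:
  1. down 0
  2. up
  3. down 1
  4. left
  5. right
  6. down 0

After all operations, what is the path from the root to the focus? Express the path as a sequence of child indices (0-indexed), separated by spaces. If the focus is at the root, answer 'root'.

Answer: 1 0

Derivation:
Step 1 (down 0): focus=T path=0 depth=1 children=[] left=[] right=['L', 'F'] parent=E
Step 2 (up): focus=E path=root depth=0 children=['T', 'L', 'F'] (at root)
Step 3 (down 1): focus=L path=1 depth=1 children=['Q', 'C'] left=['T'] right=['F'] parent=E
Step 4 (left): focus=T path=0 depth=1 children=[] left=[] right=['L', 'F'] parent=E
Step 5 (right): focus=L path=1 depth=1 children=['Q', 'C'] left=['T'] right=['F'] parent=E
Step 6 (down 0): focus=Q path=1/0 depth=2 children=['K'] left=[] right=['C'] parent=L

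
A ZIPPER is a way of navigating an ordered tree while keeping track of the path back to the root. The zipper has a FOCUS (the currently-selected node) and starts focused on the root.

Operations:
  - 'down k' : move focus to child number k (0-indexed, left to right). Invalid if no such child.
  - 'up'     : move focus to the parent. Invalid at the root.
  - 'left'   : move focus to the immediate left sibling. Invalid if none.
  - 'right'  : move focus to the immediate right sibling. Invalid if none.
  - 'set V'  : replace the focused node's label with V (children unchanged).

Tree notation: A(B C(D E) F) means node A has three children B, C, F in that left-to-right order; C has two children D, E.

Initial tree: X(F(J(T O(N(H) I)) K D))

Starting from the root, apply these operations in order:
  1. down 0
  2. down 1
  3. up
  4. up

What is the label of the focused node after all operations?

Step 1 (down 0): focus=F path=0 depth=1 children=['J', 'K', 'D'] left=[] right=[] parent=X
Step 2 (down 1): focus=K path=0/1 depth=2 children=[] left=['J'] right=['D'] parent=F
Step 3 (up): focus=F path=0 depth=1 children=['J', 'K', 'D'] left=[] right=[] parent=X
Step 4 (up): focus=X path=root depth=0 children=['F'] (at root)

Answer: X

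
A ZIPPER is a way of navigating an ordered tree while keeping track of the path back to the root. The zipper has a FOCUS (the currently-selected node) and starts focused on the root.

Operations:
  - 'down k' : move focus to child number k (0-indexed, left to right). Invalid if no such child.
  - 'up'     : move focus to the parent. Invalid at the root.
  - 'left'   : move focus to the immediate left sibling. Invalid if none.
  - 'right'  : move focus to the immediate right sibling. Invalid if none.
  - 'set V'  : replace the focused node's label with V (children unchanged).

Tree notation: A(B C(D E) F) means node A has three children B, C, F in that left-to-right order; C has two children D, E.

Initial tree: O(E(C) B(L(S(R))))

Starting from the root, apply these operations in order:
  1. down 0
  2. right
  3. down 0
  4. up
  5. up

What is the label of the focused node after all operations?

Step 1 (down 0): focus=E path=0 depth=1 children=['C'] left=[] right=['B'] parent=O
Step 2 (right): focus=B path=1 depth=1 children=['L'] left=['E'] right=[] parent=O
Step 3 (down 0): focus=L path=1/0 depth=2 children=['S'] left=[] right=[] parent=B
Step 4 (up): focus=B path=1 depth=1 children=['L'] left=['E'] right=[] parent=O
Step 5 (up): focus=O path=root depth=0 children=['E', 'B'] (at root)

Answer: O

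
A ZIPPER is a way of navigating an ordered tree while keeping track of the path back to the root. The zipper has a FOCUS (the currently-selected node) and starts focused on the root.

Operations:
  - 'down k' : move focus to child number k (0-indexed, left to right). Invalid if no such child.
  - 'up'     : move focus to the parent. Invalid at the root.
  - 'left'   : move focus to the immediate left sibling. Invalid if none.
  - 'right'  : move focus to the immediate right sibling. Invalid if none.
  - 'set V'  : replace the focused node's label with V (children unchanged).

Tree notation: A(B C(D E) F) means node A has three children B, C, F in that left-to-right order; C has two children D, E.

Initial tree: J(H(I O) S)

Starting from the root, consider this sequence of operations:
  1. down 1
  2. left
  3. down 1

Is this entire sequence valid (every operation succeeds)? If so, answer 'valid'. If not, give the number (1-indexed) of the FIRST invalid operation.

Step 1 (down 1): focus=S path=1 depth=1 children=[] left=['H'] right=[] parent=J
Step 2 (left): focus=H path=0 depth=1 children=['I', 'O'] left=[] right=['S'] parent=J
Step 3 (down 1): focus=O path=0/1 depth=2 children=[] left=['I'] right=[] parent=H

Answer: valid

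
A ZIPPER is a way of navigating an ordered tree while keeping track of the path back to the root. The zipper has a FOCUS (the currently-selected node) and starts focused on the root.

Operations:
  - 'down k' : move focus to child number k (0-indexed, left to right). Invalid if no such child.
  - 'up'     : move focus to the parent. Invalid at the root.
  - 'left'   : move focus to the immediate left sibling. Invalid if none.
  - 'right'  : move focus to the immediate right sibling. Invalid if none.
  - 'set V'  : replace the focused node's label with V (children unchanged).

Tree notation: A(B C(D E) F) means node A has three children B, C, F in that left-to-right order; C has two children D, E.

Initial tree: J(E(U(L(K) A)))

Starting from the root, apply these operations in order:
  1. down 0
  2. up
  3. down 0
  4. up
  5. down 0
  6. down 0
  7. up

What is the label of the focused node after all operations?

Step 1 (down 0): focus=E path=0 depth=1 children=['U'] left=[] right=[] parent=J
Step 2 (up): focus=J path=root depth=0 children=['E'] (at root)
Step 3 (down 0): focus=E path=0 depth=1 children=['U'] left=[] right=[] parent=J
Step 4 (up): focus=J path=root depth=0 children=['E'] (at root)
Step 5 (down 0): focus=E path=0 depth=1 children=['U'] left=[] right=[] parent=J
Step 6 (down 0): focus=U path=0/0 depth=2 children=['L', 'A'] left=[] right=[] parent=E
Step 7 (up): focus=E path=0 depth=1 children=['U'] left=[] right=[] parent=J

Answer: E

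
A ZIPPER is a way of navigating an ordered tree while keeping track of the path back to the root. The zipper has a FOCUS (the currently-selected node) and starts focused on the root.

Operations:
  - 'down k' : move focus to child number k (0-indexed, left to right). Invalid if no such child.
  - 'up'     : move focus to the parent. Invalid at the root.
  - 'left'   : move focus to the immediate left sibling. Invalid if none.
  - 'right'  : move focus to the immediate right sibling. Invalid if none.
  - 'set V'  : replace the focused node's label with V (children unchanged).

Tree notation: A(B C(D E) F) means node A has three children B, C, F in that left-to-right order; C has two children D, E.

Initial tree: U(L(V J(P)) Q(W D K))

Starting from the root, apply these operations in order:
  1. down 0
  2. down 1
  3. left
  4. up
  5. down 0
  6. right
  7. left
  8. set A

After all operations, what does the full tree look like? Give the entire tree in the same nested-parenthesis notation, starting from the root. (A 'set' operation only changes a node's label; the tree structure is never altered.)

Step 1 (down 0): focus=L path=0 depth=1 children=['V', 'J'] left=[] right=['Q'] parent=U
Step 2 (down 1): focus=J path=0/1 depth=2 children=['P'] left=['V'] right=[] parent=L
Step 3 (left): focus=V path=0/0 depth=2 children=[] left=[] right=['J'] parent=L
Step 4 (up): focus=L path=0 depth=1 children=['V', 'J'] left=[] right=['Q'] parent=U
Step 5 (down 0): focus=V path=0/0 depth=2 children=[] left=[] right=['J'] parent=L
Step 6 (right): focus=J path=0/1 depth=2 children=['P'] left=['V'] right=[] parent=L
Step 7 (left): focus=V path=0/0 depth=2 children=[] left=[] right=['J'] parent=L
Step 8 (set A): focus=A path=0/0 depth=2 children=[] left=[] right=['J'] parent=L

Answer: U(L(A J(P)) Q(W D K))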